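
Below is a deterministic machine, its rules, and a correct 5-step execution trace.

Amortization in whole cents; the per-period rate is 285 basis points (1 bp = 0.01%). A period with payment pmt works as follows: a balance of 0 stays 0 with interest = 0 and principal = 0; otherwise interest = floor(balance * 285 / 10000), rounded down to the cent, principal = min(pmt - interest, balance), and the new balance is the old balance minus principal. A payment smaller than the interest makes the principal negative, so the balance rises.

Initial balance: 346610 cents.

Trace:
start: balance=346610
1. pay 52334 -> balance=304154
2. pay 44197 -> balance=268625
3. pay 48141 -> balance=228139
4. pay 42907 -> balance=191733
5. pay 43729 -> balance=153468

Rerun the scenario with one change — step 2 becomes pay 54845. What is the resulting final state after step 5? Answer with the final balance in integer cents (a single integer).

141884

(re-executing from step 2 with the substitution; state before step 2: balance=304154)
2. pay 54845 -> balance=257977
3. pay 48141 -> balance=217188
4. pay 42907 -> balance=180470
5. pay 43729 -> balance=141884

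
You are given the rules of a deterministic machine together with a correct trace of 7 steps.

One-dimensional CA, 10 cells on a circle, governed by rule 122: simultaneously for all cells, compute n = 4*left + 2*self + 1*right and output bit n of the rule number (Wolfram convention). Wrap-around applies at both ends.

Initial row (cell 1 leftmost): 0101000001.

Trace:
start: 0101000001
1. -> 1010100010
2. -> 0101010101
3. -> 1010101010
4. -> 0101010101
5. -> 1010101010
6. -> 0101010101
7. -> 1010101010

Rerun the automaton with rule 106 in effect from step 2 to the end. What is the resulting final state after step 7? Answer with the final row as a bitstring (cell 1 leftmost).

0010101010

(re-executing steps 2..7 under rule 106; state before step 2: 1010100010)
2. -> 0101000101
3. -> 1010001010
4. -> 0100010101
5. -> 1000101010
6. -> 0001010101
7. -> 0010101010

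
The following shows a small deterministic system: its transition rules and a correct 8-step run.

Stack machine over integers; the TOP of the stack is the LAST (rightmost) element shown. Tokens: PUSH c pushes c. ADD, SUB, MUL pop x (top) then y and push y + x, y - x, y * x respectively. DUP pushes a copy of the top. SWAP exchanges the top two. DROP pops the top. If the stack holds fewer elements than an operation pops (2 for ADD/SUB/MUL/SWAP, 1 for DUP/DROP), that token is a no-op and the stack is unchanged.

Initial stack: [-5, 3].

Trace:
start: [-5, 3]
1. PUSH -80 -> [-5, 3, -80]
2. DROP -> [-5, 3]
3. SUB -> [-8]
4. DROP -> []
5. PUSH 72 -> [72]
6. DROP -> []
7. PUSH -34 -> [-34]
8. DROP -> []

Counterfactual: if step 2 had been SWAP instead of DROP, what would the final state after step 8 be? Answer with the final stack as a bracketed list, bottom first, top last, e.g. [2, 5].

(re-executing from step 2 with the substitution; state before step 2: [-5, 3, -80])
2. SWAP -> [-5, -80, 3]
3. SUB -> [-5, -83]
4. DROP -> [-5]
5. PUSH 72 -> [-5, 72]
6. DROP -> [-5]
7. PUSH -34 -> [-5, -34]
8. DROP -> [-5]

[-5]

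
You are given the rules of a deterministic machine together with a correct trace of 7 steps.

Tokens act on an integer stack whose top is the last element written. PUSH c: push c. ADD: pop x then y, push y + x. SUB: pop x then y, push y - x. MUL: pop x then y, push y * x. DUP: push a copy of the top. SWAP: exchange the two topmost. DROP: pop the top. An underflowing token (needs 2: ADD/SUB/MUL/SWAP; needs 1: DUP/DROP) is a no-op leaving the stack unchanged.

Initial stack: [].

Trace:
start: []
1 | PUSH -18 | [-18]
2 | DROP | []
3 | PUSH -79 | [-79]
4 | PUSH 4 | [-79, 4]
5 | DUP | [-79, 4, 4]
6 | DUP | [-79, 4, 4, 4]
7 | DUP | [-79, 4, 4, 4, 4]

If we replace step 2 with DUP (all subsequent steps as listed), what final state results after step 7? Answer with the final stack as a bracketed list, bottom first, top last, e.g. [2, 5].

(re-executing from step 2 with the substitution; state before step 2: [-18])
2 | DUP | [-18, -18]
3 | PUSH -79 | [-18, -18, -79]
4 | PUSH 4 | [-18, -18, -79, 4]
5 | DUP | [-18, -18, -79, 4, 4]
6 | DUP | [-18, -18, -79, 4, 4, 4]
7 | DUP | [-18, -18, -79, 4, 4, 4, 4]

[-18, -18, -79, 4, 4, 4, 4]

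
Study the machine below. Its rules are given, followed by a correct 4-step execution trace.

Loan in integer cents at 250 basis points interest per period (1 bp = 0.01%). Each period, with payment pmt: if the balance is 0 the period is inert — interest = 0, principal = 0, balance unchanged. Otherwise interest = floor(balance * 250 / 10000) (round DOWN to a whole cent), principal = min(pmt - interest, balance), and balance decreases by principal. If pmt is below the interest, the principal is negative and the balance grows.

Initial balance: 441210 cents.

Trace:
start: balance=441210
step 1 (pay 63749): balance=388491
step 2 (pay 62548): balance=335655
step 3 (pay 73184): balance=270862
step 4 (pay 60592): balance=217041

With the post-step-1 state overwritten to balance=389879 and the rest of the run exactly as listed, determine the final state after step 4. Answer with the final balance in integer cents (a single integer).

state after step 1 := balance=389879
step 2 (pay 62548): balance=337077
step 3 (pay 73184): balance=272319
step 4 (pay 60592): balance=218534

218534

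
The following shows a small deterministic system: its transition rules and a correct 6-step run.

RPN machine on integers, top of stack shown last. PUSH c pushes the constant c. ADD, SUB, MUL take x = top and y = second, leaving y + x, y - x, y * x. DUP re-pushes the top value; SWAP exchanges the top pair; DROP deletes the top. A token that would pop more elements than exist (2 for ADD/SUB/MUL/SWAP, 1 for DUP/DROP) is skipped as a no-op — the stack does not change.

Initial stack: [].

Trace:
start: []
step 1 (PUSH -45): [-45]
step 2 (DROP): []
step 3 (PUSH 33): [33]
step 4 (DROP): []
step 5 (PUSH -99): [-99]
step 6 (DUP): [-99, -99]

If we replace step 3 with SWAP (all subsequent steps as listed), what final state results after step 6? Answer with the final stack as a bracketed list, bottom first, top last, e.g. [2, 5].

[-99, -99]

(re-executing from step 3 with the substitution; state before step 3: [])
step 3 (SWAP): []
step 4 (DROP): []
step 5 (PUSH -99): [-99]
step 6 (DUP): [-99, -99]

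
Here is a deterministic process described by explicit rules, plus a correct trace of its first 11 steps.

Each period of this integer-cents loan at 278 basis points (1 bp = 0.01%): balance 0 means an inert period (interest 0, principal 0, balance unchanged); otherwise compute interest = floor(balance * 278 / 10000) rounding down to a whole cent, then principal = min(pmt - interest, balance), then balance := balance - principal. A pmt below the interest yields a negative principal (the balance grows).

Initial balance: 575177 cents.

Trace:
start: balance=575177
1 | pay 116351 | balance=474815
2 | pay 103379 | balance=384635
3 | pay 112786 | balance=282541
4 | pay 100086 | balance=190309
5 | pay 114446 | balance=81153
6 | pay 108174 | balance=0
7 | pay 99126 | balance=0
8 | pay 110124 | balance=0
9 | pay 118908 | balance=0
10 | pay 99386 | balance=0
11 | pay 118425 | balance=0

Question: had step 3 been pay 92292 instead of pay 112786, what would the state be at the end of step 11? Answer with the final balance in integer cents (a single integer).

0

(re-executing from step 3 with the substitution; state before step 3: balance=384635)
3 | pay 92292 | balance=303035
4 | pay 100086 | balance=211373
5 | pay 114446 | balance=102803
6 | pay 108174 | balance=0
7 | pay 99126 | balance=0
8 | pay 110124 | balance=0
9 | pay 118908 | balance=0
10 | pay 99386 | balance=0
11 | pay 118425 | balance=0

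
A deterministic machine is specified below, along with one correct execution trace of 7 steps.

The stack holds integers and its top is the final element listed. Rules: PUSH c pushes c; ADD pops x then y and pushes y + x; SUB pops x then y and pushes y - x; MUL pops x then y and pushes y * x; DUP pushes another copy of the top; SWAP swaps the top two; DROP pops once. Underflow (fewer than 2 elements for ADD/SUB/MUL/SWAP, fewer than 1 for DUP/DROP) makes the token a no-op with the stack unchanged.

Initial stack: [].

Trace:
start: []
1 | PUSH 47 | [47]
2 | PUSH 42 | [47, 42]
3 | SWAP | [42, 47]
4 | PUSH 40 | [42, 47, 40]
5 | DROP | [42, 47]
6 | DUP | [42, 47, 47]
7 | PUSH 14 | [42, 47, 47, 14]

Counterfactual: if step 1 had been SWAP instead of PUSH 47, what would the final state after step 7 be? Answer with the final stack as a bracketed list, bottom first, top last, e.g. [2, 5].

(re-executing from step 1 with the substitution; state before step 1: [])
1 | SWAP | []
2 | PUSH 42 | [42]
3 | SWAP | [42]
4 | PUSH 40 | [42, 40]
5 | DROP | [42]
6 | DUP | [42, 42]
7 | PUSH 14 | [42, 42, 14]

[42, 42, 14]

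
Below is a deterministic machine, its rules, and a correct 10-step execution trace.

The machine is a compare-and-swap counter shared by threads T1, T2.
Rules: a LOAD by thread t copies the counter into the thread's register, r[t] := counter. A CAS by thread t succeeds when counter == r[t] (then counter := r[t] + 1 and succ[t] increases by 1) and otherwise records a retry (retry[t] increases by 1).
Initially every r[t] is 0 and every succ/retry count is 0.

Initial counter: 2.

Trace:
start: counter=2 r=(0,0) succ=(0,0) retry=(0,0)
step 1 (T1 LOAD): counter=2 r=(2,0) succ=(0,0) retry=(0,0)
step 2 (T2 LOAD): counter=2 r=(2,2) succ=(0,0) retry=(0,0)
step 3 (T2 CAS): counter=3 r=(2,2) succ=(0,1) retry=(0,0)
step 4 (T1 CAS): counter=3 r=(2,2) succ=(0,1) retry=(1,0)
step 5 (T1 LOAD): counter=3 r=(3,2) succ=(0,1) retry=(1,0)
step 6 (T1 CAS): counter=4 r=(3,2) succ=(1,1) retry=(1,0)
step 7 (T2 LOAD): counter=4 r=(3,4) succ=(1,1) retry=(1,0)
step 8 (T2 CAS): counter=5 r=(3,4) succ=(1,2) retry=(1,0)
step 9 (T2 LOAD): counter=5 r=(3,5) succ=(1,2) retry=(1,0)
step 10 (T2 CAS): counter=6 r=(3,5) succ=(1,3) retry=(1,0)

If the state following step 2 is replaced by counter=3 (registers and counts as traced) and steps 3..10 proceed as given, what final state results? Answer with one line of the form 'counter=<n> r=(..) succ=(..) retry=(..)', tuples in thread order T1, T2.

state after step 2 := counter=3 r=(2,2) succ=(0,0) retry=(0,0)
step 3 (T2 CAS): counter=3 r=(2,2) succ=(0,0) retry=(0,1)
step 4 (T1 CAS): counter=3 r=(2,2) succ=(0,0) retry=(1,1)
step 5 (T1 LOAD): counter=3 r=(3,2) succ=(0,0) retry=(1,1)
step 6 (T1 CAS): counter=4 r=(3,2) succ=(1,0) retry=(1,1)
step 7 (T2 LOAD): counter=4 r=(3,4) succ=(1,0) retry=(1,1)
step 8 (T2 CAS): counter=5 r=(3,4) succ=(1,1) retry=(1,1)
step 9 (T2 LOAD): counter=5 r=(3,5) succ=(1,1) retry=(1,1)
step 10 (T2 CAS): counter=6 r=(3,5) succ=(1,2) retry=(1,1)

counter=6 r=(3,5) succ=(1,2) retry=(1,1)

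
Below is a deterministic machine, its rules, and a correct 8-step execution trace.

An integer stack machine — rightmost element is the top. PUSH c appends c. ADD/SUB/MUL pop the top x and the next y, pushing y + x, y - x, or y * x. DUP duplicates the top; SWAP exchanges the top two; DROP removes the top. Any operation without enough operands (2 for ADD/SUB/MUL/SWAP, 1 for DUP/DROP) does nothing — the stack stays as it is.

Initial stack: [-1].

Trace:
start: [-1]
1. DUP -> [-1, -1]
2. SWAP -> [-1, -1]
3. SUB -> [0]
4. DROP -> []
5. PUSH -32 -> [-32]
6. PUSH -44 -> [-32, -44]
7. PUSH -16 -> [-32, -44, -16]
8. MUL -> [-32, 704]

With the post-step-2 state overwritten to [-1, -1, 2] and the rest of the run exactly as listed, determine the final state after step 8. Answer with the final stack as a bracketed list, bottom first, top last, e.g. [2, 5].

state after step 2 := [-1, -1, 2]
3. SUB -> [-1, -3]
4. DROP -> [-1]
5. PUSH -32 -> [-1, -32]
6. PUSH -44 -> [-1, -32, -44]
7. PUSH -16 -> [-1, -32, -44, -16]
8. MUL -> [-1, -32, 704]

[-1, -32, 704]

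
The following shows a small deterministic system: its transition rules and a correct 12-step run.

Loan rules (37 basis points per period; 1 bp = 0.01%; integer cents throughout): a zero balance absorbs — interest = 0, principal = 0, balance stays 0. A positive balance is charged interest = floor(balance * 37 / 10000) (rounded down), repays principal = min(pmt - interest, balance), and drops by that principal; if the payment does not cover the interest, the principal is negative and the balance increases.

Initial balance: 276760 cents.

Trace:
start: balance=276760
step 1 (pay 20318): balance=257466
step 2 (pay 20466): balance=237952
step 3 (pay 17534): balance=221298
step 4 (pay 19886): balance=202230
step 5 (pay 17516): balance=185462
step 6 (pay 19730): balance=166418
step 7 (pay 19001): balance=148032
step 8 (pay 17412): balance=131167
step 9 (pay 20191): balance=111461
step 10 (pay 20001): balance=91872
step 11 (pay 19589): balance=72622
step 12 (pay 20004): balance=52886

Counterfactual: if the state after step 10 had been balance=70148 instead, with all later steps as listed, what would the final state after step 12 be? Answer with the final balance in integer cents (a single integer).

31002

state after step 10 := balance=70148
step 11 (pay 19589): balance=50818
step 12 (pay 20004): balance=31002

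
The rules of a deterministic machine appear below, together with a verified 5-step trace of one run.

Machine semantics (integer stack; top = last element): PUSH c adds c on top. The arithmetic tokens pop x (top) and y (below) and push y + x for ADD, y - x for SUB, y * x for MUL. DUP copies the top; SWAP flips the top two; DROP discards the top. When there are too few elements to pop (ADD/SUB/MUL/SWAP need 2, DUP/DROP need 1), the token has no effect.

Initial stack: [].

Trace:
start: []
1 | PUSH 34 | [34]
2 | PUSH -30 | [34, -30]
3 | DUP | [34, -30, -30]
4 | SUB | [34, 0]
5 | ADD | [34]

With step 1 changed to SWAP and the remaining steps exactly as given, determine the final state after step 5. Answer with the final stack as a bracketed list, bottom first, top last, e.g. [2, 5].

(re-executing from step 1 with the substitution; state before step 1: [])
1 | SWAP | []
2 | PUSH -30 | [-30]
3 | DUP | [-30, -30]
4 | SUB | [0]
5 | ADD | [0]

[0]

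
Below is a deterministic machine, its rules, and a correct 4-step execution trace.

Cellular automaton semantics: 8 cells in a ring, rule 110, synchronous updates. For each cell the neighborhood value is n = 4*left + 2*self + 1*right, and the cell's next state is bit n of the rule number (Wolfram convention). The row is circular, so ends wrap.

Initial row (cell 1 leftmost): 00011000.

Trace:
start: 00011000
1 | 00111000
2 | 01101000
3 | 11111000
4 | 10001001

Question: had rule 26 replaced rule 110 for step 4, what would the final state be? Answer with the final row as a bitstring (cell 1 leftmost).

(re-executing step 4 under rule 26; state before step 4: 11111000)
4 | 10000101

10000101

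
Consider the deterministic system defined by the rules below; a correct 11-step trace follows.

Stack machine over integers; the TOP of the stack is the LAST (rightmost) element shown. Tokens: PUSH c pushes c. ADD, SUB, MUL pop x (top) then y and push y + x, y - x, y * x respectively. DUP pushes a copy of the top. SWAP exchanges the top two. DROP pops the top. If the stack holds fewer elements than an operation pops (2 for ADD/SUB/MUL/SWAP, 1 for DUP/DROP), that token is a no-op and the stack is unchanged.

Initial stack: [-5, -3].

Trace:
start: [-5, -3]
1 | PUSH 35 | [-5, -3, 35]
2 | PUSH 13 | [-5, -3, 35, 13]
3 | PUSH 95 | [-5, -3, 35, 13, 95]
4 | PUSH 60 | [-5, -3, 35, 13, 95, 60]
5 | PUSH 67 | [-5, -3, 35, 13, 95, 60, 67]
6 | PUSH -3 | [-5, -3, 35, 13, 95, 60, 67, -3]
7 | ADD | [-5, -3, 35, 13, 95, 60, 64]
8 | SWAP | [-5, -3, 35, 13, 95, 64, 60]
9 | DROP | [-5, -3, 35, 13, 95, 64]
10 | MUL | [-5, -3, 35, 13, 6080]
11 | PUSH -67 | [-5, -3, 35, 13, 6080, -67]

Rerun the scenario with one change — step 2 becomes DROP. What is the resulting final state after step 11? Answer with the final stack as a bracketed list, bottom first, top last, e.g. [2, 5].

(re-executing from step 2 with the substitution; state before step 2: [-5, -3, 35])
2 | DROP | [-5, -3]
3 | PUSH 95 | [-5, -3, 95]
4 | PUSH 60 | [-5, -3, 95, 60]
5 | PUSH 67 | [-5, -3, 95, 60, 67]
6 | PUSH -3 | [-5, -3, 95, 60, 67, -3]
7 | ADD | [-5, -3, 95, 60, 64]
8 | SWAP | [-5, -3, 95, 64, 60]
9 | DROP | [-5, -3, 95, 64]
10 | MUL | [-5, -3, 6080]
11 | PUSH -67 | [-5, -3, 6080, -67]

[-5, -3, 6080, -67]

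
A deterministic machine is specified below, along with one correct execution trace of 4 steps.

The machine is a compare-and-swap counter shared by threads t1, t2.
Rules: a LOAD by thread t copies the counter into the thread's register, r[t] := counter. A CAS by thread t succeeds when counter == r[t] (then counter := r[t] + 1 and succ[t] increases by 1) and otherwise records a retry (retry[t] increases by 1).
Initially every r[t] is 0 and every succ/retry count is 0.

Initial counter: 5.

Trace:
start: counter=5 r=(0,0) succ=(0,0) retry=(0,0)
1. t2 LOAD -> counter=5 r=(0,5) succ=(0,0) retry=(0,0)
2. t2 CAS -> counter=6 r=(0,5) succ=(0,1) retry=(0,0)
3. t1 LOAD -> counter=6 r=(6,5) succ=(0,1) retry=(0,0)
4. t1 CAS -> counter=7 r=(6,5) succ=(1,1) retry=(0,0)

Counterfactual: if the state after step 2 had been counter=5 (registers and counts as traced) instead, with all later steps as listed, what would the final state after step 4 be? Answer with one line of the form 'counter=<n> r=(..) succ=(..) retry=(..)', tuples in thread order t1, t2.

state after step 2 := counter=5 r=(0,5) succ=(0,1) retry=(0,0)
3. t1 LOAD -> counter=5 r=(5,5) succ=(0,1) retry=(0,0)
4. t1 CAS -> counter=6 r=(5,5) succ=(1,1) retry=(0,0)

counter=6 r=(5,5) succ=(1,1) retry=(0,0)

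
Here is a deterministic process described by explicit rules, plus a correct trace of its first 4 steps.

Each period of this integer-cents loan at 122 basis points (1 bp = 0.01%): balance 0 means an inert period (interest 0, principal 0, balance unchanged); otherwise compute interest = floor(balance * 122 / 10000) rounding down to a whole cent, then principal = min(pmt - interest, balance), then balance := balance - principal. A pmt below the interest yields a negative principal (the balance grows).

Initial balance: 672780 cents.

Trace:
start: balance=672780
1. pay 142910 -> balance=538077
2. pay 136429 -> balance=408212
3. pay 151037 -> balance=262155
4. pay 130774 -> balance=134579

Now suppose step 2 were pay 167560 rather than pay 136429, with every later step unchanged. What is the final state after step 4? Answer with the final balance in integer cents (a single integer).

102683

(re-executing from step 2 with the substitution; state before step 2: balance=538077)
2. pay 167560 -> balance=377081
3. pay 151037 -> balance=230644
4. pay 130774 -> balance=102683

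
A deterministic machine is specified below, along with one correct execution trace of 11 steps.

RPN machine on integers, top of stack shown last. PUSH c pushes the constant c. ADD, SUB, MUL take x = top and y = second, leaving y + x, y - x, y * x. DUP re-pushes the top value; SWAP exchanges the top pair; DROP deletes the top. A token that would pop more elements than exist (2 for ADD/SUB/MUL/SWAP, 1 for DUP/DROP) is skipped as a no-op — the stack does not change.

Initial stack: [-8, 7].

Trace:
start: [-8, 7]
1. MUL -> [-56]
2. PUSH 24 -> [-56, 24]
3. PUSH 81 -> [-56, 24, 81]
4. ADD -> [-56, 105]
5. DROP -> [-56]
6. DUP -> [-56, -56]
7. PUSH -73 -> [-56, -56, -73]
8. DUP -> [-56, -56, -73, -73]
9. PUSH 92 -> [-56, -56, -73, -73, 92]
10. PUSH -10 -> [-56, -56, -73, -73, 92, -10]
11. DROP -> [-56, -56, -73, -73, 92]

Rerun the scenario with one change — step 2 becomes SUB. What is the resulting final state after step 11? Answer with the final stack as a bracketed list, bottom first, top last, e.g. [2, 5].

(re-executing from step 2 with the substitution; state before step 2: [-56])
2. SUB -> [-56]
3. PUSH 81 -> [-56, 81]
4. ADD -> [25]
5. DROP -> []
6. DUP -> []
7. PUSH -73 -> [-73]
8. DUP -> [-73, -73]
9. PUSH 92 -> [-73, -73, 92]
10. PUSH -10 -> [-73, -73, 92, -10]
11. DROP -> [-73, -73, 92]

[-73, -73, 92]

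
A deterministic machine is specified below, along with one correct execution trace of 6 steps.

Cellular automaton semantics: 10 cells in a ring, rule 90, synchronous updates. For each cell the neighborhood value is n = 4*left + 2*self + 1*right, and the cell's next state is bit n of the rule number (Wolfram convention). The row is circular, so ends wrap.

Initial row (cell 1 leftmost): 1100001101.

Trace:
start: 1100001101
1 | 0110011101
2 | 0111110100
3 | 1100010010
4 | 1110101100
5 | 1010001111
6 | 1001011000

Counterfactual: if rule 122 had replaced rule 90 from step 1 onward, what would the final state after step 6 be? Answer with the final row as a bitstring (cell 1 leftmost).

(re-executing steps 1..6 under rule 122; state before step 1: 1100001101)
1 | 0110011111
2 | 1111110001
3 | 0000011011
4 | 1000111111
5 | 1101100000
6 | 1111110001

1111110001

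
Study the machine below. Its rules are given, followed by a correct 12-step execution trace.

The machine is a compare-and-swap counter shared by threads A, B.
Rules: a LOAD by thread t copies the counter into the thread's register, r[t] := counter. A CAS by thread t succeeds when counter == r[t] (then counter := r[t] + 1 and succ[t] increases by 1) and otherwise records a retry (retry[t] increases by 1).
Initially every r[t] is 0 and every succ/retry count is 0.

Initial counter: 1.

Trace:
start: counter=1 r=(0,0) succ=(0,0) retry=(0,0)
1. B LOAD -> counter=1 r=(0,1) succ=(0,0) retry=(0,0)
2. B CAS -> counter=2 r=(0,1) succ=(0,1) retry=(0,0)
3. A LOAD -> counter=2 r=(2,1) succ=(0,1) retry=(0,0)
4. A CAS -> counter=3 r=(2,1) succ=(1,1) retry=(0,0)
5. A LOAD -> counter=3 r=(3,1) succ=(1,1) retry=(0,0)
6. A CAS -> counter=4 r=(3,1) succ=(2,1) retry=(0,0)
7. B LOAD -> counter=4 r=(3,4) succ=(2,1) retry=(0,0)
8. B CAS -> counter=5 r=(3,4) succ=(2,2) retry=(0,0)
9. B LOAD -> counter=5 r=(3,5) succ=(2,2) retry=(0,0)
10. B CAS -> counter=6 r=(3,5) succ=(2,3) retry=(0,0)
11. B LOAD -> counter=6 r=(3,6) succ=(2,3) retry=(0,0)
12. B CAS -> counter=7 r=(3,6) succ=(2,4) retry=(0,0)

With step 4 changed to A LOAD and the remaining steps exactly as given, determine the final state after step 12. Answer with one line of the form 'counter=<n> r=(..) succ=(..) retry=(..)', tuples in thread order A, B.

counter=6 r=(2,5) succ=(1,4) retry=(0,0)

(re-executing from step 4 with the substitution; state before step 4: counter=2 r=(2,1) succ=(0,1) retry=(0,0))
4. A LOAD -> counter=2 r=(2,1) succ=(0,1) retry=(0,0)
5. A LOAD -> counter=2 r=(2,1) succ=(0,1) retry=(0,0)
6. A CAS -> counter=3 r=(2,1) succ=(1,1) retry=(0,0)
7. B LOAD -> counter=3 r=(2,3) succ=(1,1) retry=(0,0)
8. B CAS -> counter=4 r=(2,3) succ=(1,2) retry=(0,0)
9. B LOAD -> counter=4 r=(2,4) succ=(1,2) retry=(0,0)
10. B CAS -> counter=5 r=(2,4) succ=(1,3) retry=(0,0)
11. B LOAD -> counter=5 r=(2,5) succ=(1,3) retry=(0,0)
12. B CAS -> counter=6 r=(2,5) succ=(1,4) retry=(0,0)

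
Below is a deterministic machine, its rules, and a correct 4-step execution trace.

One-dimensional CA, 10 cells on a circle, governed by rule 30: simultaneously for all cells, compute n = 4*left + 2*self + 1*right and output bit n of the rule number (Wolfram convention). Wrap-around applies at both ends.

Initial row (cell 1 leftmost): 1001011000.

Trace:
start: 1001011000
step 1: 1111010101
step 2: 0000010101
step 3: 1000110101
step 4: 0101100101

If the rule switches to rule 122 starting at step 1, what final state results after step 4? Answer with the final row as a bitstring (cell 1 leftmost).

(re-executing steps 1..4 under rule 122; state before step 1: 1001011000)
step 1: 0110111101
step 2: 1111100110
step 3: 1000111111
step 4: 1101100000

1101100000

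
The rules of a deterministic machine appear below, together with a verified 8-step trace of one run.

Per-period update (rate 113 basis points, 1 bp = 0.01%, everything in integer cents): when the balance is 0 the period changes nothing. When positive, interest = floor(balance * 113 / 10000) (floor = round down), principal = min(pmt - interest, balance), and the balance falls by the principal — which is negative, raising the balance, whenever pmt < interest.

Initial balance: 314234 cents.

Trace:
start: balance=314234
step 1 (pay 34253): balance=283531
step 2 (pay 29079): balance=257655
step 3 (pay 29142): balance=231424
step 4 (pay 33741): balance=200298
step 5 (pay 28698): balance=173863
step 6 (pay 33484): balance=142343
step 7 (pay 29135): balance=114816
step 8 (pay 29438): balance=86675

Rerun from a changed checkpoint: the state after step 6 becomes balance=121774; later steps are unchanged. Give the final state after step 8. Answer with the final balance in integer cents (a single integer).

state after step 6 := balance=121774
step 7 (pay 29135): balance=94015
step 8 (pay 29438): balance=65639

65639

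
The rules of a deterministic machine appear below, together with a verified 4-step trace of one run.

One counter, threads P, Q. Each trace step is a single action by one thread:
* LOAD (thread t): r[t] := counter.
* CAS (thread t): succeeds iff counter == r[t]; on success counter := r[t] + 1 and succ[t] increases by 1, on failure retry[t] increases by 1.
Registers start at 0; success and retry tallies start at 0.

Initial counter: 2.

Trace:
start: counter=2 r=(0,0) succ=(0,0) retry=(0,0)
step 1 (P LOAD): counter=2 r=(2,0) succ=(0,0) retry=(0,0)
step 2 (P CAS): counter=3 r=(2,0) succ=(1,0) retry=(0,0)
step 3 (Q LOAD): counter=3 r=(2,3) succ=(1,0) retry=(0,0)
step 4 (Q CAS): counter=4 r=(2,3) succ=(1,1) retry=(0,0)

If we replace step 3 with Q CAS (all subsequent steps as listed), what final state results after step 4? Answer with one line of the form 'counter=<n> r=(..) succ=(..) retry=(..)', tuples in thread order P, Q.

counter=3 r=(2,0) succ=(1,0) retry=(0,2)

(re-executing from step 3 with the substitution; state before step 3: counter=3 r=(2,0) succ=(1,0) retry=(0,0))
step 3 (Q CAS): counter=3 r=(2,0) succ=(1,0) retry=(0,1)
step 4 (Q CAS): counter=3 r=(2,0) succ=(1,0) retry=(0,2)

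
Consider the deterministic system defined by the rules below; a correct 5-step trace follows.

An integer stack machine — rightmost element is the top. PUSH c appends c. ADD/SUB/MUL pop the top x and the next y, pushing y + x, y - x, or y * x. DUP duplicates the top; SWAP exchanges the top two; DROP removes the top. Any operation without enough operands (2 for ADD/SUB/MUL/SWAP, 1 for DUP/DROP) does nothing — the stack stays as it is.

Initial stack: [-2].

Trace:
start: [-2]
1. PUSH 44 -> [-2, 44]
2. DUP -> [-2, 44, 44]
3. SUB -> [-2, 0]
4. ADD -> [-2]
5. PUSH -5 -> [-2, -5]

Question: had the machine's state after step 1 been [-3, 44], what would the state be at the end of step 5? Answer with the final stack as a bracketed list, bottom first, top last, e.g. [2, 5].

state after step 1 := [-3, 44]
2. DUP -> [-3, 44, 44]
3. SUB -> [-3, 0]
4. ADD -> [-3]
5. PUSH -5 -> [-3, -5]

[-3, -5]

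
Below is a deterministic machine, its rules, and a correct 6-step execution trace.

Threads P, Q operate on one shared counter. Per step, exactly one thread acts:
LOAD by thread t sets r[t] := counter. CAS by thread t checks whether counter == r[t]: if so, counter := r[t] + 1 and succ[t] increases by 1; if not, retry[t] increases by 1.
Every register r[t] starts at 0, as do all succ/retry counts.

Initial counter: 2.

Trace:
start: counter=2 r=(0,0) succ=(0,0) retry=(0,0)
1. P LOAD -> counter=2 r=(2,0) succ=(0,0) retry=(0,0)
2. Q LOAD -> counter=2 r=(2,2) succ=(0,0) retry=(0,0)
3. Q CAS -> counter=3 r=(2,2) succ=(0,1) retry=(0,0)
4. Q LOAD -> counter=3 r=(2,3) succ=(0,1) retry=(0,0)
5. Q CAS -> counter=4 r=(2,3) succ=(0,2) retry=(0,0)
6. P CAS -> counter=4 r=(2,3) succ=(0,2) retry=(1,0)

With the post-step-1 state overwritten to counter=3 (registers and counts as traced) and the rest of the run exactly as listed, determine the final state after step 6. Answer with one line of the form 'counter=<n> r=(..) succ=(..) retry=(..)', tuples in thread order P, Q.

counter=5 r=(2,4) succ=(0,2) retry=(1,0)

state after step 1 := counter=3 r=(2,0) succ=(0,0) retry=(0,0)
2. Q LOAD -> counter=3 r=(2,3) succ=(0,0) retry=(0,0)
3. Q CAS -> counter=4 r=(2,3) succ=(0,1) retry=(0,0)
4. Q LOAD -> counter=4 r=(2,4) succ=(0,1) retry=(0,0)
5. Q CAS -> counter=5 r=(2,4) succ=(0,2) retry=(0,0)
6. P CAS -> counter=5 r=(2,4) succ=(0,2) retry=(1,0)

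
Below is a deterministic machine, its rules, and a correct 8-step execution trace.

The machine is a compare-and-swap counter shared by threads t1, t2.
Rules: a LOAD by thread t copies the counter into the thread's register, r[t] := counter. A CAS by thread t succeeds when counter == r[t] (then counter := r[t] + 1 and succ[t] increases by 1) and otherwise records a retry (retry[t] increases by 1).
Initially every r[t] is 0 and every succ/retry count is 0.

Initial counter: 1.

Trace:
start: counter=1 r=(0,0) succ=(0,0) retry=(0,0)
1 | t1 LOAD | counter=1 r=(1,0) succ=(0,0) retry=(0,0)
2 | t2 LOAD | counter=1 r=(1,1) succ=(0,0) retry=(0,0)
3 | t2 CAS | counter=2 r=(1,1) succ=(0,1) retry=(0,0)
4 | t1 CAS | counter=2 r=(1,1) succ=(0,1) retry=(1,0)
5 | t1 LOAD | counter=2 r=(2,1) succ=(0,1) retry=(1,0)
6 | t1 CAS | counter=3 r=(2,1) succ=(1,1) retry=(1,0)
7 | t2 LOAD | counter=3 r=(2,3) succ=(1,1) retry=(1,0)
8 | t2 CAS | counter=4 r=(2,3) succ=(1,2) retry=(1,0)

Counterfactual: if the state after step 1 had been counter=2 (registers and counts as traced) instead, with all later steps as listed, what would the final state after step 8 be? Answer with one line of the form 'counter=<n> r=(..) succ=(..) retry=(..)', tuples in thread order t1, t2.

state after step 1 := counter=2 r=(1,0) succ=(0,0) retry=(0,0)
2 | t2 LOAD | counter=2 r=(1,2) succ=(0,0) retry=(0,0)
3 | t2 CAS | counter=3 r=(1,2) succ=(0,1) retry=(0,0)
4 | t1 CAS | counter=3 r=(1,2) succ=(0,1) retry=(1,0)
5 | t1 LOAD | counter=3 r=(3,2) succ=(0,1) retry=(1,0)
6 | t1 CAS | counter=4 r=(3,2) succ=(1,1) retry=(1,0)
7 | t2 LOAD | counter=4 r=(3,4) succ=(1,1) retry=(1,0)
8 | t2 CAS | counter=5 r=(3,4) succ=(1,2) retry=(1,0)

counter=5 r=(3,4) succ=(1,2) retry=(1,0)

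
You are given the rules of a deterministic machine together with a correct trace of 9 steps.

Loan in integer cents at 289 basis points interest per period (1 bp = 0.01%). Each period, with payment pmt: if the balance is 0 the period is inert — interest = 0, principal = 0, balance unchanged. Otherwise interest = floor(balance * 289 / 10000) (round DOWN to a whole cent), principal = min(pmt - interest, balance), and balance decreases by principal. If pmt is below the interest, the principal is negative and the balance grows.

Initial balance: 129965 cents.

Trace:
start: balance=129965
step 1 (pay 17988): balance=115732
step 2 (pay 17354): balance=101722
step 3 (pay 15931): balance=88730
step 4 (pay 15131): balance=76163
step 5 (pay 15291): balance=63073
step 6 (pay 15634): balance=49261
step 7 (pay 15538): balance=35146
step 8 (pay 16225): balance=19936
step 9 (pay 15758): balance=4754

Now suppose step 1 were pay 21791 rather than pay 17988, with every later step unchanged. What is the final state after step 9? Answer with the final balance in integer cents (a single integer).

(re-executing from step 1 with the substitution; state before step 1: balance=129965)
step 1 (pay 21791): balance=111929
step 2 (pay 17354): balance=97809
step 3 (pay 15931): balance=84704
step 4 (pay 15131): balance=72020
step 5 (pay 15291): balance=58810
step 6 (pay 15634): balance=44875
step 7 (pay 15538): balance=30633
step 8 (pay 16225): balance=15293
step 9 (pay 15758): balance=0

0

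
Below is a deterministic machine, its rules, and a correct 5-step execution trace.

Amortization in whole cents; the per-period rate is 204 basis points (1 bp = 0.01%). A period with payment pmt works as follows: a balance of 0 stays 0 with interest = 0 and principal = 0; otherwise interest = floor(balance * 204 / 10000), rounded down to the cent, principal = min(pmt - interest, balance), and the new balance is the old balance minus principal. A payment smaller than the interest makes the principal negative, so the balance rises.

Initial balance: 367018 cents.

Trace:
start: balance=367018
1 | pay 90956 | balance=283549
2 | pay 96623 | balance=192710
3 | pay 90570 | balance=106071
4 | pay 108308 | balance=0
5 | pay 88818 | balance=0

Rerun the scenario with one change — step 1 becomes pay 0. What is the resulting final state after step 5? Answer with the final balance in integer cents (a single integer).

(re-executing from step 1 with the substitution; state before step 1: balance=367018)
1 | pay 0 | balance=374505
2 | pay 96623 | balance=285521
3 | pay 90570 | balance=200775
4 | pay 108308 | balance=96562
5 | pay 88818 | balance=9713

9713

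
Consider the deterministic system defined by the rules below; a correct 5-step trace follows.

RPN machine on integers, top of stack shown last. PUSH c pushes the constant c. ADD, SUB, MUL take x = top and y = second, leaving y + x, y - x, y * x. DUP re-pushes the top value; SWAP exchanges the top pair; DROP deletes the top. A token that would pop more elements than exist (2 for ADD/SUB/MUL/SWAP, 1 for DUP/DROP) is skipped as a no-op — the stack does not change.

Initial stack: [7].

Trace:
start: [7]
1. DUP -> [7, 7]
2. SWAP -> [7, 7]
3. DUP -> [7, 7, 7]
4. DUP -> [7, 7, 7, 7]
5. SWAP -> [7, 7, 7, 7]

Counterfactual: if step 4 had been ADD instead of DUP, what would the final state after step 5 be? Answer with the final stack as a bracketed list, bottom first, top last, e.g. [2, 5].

[14, 7]

(re-executing from step 4 with the substitution; state before step 4: [7, 7, 7])
4. ADD -> [7, 14]
5. SWAP -> [14, 7]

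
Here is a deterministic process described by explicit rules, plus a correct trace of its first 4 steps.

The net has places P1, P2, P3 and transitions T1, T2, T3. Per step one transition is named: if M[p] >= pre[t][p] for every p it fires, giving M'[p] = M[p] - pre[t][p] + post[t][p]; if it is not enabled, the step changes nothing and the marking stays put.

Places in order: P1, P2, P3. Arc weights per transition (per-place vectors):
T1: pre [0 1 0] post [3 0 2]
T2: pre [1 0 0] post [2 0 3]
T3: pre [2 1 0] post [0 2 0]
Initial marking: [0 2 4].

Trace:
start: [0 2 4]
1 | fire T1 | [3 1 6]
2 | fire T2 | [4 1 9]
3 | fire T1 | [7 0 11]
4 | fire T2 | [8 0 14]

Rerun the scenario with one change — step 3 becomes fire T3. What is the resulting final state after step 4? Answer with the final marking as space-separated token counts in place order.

(re-executing from step 3 with the substitution; state before step 3: [4 1 9])
3 | fire T3 | [2 2 9]
4 | fire T2 | [3 2 12]

3 2 12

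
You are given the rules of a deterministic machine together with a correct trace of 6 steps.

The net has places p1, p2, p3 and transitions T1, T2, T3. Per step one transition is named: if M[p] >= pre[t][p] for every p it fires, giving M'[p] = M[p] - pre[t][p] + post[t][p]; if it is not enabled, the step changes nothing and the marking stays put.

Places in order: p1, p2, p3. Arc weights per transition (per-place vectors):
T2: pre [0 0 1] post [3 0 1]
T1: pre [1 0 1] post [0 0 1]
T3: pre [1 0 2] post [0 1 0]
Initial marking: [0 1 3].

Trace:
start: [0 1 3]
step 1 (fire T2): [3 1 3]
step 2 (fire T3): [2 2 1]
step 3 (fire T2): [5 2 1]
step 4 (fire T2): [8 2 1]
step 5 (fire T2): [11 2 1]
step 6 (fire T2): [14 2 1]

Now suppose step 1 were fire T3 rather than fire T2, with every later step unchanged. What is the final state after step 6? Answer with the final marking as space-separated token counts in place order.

(re-executing from step 1 with the substitution; state before step 1: [0 1 3])
step 1 (fire T3): [0 1 3]
step 2 (fire T3): [0 1 3]
step 3 (fire T2): [3 1 3]
step 4 (fire T2): [6 1 3]
step 5 (fire T2): [9 1 3]
step 6 (fire T2): [12 1 3]

12 1 3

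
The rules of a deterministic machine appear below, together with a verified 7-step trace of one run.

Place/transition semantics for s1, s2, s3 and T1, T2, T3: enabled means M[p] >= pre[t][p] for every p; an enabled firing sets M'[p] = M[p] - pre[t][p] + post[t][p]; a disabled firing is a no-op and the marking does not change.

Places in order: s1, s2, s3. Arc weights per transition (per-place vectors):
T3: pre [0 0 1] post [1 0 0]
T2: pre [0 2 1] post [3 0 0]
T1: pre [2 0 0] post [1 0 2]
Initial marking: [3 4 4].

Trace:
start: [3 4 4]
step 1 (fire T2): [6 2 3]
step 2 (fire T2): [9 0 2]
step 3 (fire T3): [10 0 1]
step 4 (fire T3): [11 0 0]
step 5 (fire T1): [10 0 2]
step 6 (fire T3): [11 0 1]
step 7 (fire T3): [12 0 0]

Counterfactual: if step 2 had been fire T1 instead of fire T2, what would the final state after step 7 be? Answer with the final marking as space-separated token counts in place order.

(re-executing from step 2 with the substitution; state before step 2: [6 2 3])
step 2 (fire T1): [5 2 5]
step 3 (fire T3): [6 2 4]
step 4 (fire T3): [7 2 3]
step 5 (fire T1): [6 2 5]
step 6 (fire T3): [7 2 4]
step 7 (fire T3): [8 2 3]

8 2 3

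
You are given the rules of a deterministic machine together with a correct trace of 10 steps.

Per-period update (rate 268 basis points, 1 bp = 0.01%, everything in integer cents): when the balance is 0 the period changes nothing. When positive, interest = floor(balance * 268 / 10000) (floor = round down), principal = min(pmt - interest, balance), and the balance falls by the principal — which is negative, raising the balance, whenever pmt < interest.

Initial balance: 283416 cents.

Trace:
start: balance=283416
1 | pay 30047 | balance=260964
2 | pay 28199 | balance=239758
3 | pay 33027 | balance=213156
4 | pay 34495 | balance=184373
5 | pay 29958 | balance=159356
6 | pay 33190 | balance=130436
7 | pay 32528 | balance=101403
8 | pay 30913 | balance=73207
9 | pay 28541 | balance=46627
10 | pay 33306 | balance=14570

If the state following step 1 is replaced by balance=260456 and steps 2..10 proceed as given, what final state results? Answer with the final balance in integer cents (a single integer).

state after step 1 := balance=260456
2 | pay 28199 | balance=239237
3 | pay 33027 | balance=212621
4 | pay 34495 | balance=183824
5 | pay 29958 | balance=158792
6 | pay 33190 | balance=129857
7 | pay 32528 | balance=100809
8 | pay 30913 | balance=72597
9 | pay 28541 | balance=46001
10 | pay 33306 | balance=13927

13927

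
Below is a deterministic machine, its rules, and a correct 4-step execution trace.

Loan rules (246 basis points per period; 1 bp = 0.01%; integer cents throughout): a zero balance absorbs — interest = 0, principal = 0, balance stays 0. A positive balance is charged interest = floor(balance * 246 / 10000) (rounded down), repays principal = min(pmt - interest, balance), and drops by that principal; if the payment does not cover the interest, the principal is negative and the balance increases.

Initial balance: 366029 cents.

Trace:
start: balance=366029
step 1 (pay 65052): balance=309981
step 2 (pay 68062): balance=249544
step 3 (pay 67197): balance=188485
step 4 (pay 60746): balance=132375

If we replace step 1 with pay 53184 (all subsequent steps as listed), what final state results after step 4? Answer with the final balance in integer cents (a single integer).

(re-executing from step 1 with the substitution; state before step 1: balance=366029)
step 1 (pay 53184): balance=321849
step 2 (pay 68062): balance=261704
step 3 (pay 67197): balance=200944
step 4 (pay 60746): balance=145141

145141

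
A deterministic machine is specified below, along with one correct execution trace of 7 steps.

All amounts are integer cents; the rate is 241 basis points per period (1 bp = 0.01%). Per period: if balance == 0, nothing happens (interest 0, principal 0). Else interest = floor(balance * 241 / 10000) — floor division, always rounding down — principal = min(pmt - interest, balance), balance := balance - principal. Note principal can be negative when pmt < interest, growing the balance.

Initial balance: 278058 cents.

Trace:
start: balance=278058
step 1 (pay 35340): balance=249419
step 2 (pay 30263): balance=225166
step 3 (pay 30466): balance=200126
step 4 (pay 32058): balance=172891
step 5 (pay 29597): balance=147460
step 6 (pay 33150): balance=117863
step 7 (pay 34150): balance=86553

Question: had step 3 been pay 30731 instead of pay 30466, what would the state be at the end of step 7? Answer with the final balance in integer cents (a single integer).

86262

(re-executing from step 3 with the substitution; state before step 3: balance=225166)
step 3 (pay 30731): balance=199861
step 4 (pay 32058): balance=172619
step 5 (pay 29597): balance=147182
step 6 (pay 33150): balance=117579
step 7 (pay 34150): balance=86262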